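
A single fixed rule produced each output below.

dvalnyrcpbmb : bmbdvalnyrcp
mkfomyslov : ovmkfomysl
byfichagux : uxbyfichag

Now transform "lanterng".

What's happening: swap the front and back halves of the string, then move the first 3 characters to the end (rotate left by 3).
On "lanterng": the first step gives "ernglant", and the second then gives "glantern".
(Check on "mkfomyslov": → "yslovmkfom" → "ovmkfomysl" ✓)

glantern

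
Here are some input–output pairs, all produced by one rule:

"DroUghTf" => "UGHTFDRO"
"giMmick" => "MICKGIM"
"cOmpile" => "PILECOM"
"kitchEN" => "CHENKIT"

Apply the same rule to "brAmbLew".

MBLEWBRA

In each case the input is transformed by: move the first 3 characters to the end (rotate left by 3), then convert every letter to uppercase.
Doing the same to "brAmbLew": "MBLEWBRA".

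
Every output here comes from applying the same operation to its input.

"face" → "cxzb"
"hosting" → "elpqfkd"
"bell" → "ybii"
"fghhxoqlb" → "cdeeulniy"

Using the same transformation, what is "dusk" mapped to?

Rule — shift every letter 3 places backward in the alphabet (wrapping around).
Doing the same to "dusk": "arph".

arph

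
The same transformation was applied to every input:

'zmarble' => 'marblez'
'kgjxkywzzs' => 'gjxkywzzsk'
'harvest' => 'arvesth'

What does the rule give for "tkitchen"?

kitchent

Each output is the input with this applied: move the first character to the end.
On "tkitchen" that produces "kitchent".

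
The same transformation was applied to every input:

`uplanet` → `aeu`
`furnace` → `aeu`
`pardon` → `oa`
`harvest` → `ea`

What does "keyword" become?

oe

Each output is the input with this applied: move the first 2 characters to the end (rotate left by 2), then keep only the vowels.
Applying both steps to "keyword": "ywordke", then "oe".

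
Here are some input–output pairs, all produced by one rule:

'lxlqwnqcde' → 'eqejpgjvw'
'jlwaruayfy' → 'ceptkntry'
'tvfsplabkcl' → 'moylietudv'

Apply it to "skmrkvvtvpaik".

Looking at the pairs, the operation is to shift every letter 7 places backward in the alphabet (wrapping around), then delete the last character.
Applying both steps to "skmrkvvtvpaik": "ldfkdoomoitbd", then "ldfkdoomoitb".

ldfkdoomoitb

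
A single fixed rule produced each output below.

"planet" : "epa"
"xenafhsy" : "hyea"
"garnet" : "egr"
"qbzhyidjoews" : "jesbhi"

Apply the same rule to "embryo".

yeb

What's happening: swap the front and back halves of the string, then keep every other character starting from the second (positions 2nd, 4th, 6th, ...).
On "embryo" that produces "yeb".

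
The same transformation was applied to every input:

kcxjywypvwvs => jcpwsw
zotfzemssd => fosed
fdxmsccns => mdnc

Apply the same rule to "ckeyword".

The pattern: keep every other character starting from the second (positions 2nd, 4th, 6th, ...), then swap each adjacent pair of characters (1↔2, 3↔4, ...).
Starting from "ckeyword": after the first operation, "kyod"; after the second, "ykdo".

ykdo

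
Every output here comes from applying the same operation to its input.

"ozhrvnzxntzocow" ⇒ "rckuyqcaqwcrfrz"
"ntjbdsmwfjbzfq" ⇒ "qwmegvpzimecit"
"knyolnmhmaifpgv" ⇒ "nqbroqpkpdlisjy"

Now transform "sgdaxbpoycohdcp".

What's happening: shift every letter 3 places forward in the alphabet (wrapping around).
For "sgdaxbpoycohdcp" the result is "vjgdaesrbfrkgfs".

vjgdaesrbfrkgfs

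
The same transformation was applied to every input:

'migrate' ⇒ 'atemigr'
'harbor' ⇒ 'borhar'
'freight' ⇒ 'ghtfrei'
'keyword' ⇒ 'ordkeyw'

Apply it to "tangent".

enttang

What's happening: move the last 3 characters to the front (rotate right by 3).
Applying that to "tangent" gives "enttang".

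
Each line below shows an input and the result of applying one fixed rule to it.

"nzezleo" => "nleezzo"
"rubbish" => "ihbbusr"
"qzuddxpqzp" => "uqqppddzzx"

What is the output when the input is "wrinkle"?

Looking at the pairs, the operation is to sort the characters into reverse alphabetical order, then move the first 3 characters to the end (rotate left by 3).
On "wrinkle" that produces "lkiewrn".

lkiewrn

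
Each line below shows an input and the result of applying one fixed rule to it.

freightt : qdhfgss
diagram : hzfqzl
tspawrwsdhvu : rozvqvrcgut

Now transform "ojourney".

intqmdx

Rule — shift every letter 1 place backward in the alphabet (wrapping around), then delete the first character.
For "ojourney" the result is "intqmdx".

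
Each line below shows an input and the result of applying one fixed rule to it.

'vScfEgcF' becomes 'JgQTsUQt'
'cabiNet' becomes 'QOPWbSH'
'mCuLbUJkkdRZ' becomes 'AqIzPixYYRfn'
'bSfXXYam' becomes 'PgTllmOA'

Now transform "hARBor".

VofpCF

The pattern: flip the case of every letter, then shift every letter 12 places backward in the alphabet (wrapping around).
Applying both steps to "hARBor": "HarbOR", then "VofpCF".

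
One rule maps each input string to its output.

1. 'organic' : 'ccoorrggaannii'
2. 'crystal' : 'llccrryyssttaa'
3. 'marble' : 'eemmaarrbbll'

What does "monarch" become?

In each case the input is transformed by: move the last character to the front, then double every character.
For "monarch" the result is "hhmmoonnaarrcc".
(Check on "crystal": → "lcrysta" → "llccrryyssttaa" ✓)

hhmmoonnaarrcc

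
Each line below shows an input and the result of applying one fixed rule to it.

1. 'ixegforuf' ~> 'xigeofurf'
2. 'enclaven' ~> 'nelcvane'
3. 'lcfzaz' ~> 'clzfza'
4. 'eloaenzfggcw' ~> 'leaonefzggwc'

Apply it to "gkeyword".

kgyeowdr

The pattern: swap each adjacent pair of characters (1↔2, 3↔4, ...).
Applying that to "gkeyword" gives "kgyeowdr".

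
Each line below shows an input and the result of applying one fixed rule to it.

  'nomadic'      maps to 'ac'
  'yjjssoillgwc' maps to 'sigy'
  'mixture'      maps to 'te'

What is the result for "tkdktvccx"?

kct

In each case the input is transformed by: move the first character to the end, then keep one character in every 3, starting at position 3 (positions 3rd, 6th, 9th, ...).
"tkdktvccx" → "kdktvccxt" → "kct".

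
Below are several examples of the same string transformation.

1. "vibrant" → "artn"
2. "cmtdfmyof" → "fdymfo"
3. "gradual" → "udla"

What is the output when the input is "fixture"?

What's happening: delete the first 3 characters, then swap each adjacent pair of characters (1↔2, 3↔4, ...).
Working it through for "fixture": intermediate "ture", final "uter".
(Check on "cmtdfmyof": → "dfmyof" → "fdymfo" ✓)

uter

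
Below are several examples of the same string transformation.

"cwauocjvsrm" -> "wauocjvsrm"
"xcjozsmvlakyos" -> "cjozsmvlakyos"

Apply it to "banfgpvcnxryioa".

The pattern: delete the first character.
Applying that to "banfgpvcnxryioa" gives "anfgpvcnxryioa".

anfgpvcnxryioa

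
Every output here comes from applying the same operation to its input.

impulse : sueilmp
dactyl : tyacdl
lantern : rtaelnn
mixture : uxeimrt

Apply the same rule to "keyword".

In each case the input is transformed by: sort the characters into alphabetical order, then move the last 2 characters to the front (rotate right by 2).
On "keyword": the first step gives "dekorwy", and the second then gives "wydekor".

wydekor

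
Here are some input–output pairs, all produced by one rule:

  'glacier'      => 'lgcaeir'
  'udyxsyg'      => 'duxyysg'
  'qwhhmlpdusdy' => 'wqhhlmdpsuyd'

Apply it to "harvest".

In each case the input is transformed by: swap each adjacent pair of characters (1↔2, 3↔4, ...).
Doing the same to "harvest": "ahvrset".

ahvrset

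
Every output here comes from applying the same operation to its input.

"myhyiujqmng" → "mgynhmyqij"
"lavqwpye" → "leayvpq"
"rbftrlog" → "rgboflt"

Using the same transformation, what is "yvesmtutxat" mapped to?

The transformation: take characters alternately from the front and the back (1st, last, 2nd, 2nd-last, ...), then delete the last character.
Working it through for "yvesmtutxat": intermediate "ytvaexstmut", final "ytvaexstmu".

ytvaexstmu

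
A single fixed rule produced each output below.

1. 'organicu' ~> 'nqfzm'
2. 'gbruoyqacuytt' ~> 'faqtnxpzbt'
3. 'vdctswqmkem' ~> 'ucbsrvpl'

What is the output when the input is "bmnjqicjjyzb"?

almiphbii

Rule — delete the last 3 characters, then shift every letter 1 place backward in the alphabet (wrapping around).
On "bmnjqicjjyzb": the first step gives "bmnjqicjj", and the second then gives "almiphbii".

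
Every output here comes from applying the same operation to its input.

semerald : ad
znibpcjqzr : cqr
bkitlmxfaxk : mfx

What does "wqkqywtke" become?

The transformation: keep every other character starting from the second (positions 2nd, 4th, 6th, ...), then delete the first 2 characters.
On "wqkqywtke": the first step gives "qqwk", and the second then gives "wk".
(Check on "znibpcjqzr": → "nbcqr" → "cqr" ✓)

wk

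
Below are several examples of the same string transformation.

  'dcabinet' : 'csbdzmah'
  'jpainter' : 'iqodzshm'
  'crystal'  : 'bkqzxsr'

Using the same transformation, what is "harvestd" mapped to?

In each case the input is transformed by: take characters alternately from the front and the back (1st, last, 2nd, 2nd-last, ...), then shift every letter 1 place backward in the alphabet (wrapping around).
On "harvestd": the first step gives "hdatrsve", and the second then gives "gczsqrud".

gczsqrud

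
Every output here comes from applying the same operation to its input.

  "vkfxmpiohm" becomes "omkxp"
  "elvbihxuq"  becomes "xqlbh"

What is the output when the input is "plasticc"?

Rule — move the last 3 characters to the front (rotate right by 3), then keep every other character starting from the first (positions 1st, 3rd, 5th, ...).
Applying that to "plasticc" gives "icls".

icls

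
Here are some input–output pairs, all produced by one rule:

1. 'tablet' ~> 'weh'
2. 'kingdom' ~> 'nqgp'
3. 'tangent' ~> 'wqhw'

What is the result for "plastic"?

What's happening: keep every other character starting from the first (positions 1st, 3rd, 5th, ...), then shift every letter 3 places forward in the alphabet (wrapping around).
Applying both steps to "plastic": "patc", then "sdwf".

sdwf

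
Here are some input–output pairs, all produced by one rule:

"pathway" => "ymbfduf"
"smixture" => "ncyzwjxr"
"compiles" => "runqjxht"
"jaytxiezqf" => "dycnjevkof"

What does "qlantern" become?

The rule is to move the first 2 characters to the end (rotate left by 2), then shift every letter 5 places forward in the alphabet (wrapping around).
"qlantern" → "anternql" → "fsyjwsvq".
(Check on "pathway": → "thwaypa" → "ymbfduf" ✓)

fsyjwsvq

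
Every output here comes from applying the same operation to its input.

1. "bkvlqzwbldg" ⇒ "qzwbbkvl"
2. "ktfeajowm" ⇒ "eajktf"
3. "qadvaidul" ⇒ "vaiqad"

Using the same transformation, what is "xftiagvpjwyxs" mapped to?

gvpjwxftia

What's happening: delete the last 3 characters, then swap the front and back halves of the string.
For "xftiagvpjwyxs", step one produces "xftiagvpjw"; step two turns that into "gvpjwxftia".
(Check on "bkvlqzwbldg": → "bkvlqzwb" → "qzwbbkvl" ✓)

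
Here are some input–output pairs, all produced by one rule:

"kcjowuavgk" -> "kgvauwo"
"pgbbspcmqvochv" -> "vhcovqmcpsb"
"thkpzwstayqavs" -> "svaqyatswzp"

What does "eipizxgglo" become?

olggxzi

In each case the input is transformed by: reverse the string, then delete the last 3 characters.
Applying both steps to "eipizxgglo": "olggxzipie", then "olggxzi".
(Check on "thkpzwstayqavs": → "svaqyatswzpkht" → "svaqyatswzp" ✓)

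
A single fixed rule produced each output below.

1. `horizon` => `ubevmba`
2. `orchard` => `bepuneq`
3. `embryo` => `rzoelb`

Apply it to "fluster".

In each case the input is transformed by: shift every letter 13 places forward in the alphabet (wrapping around) — i.e. ROT13.
For "fluster" the result is "syhfgre".

syhfgre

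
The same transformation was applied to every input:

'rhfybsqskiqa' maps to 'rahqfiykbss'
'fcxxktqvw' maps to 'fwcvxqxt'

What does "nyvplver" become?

nryevvp

The pattern: take characters alternately from the front and the back (1st, last, 2nd, 2nd-last, ...), then delete the last character.
For "nyvplver", step one produces "nryevvpl"; step two turns that into "nryevvp".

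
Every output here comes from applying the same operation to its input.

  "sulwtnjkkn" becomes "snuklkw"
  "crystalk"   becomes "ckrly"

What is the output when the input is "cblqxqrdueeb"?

The pattern: take characters alternately from the front and the back (1st, last, 2nd, 2nd-last, ...), then delete the last 3 characters.
Doing the same to "cblqxqrdueeb": "cbbelequx".

cbbelequx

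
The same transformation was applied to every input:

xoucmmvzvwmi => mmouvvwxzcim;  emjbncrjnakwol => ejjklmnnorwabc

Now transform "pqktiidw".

In each case the input is transformed by: sort the characters into alphabetical order, then move the first 3 characters to the end (rotate left by 3).
For "pqktiidw", step one produces "diikpqtw"; step two turns that into "kpqtwdii".

kpqtwdii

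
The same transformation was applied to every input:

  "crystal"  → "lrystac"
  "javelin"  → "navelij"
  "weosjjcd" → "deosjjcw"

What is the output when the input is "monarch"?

In each case the input is transformed by: swap the first and last characters.
Doing the same to "monarch": "honarcm".

honarcm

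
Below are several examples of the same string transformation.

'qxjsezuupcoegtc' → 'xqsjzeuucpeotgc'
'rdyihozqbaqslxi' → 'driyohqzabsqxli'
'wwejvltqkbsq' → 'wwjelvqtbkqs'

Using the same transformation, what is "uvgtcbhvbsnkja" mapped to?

vutgbcvhsbknaj

Each output is the input with this applied: swap each adjacent pair of characters (1↔2, 3↔4, ...).
Applying that to "uvgtcbhvbsnkja" gives "vutgbcvhsbknaj".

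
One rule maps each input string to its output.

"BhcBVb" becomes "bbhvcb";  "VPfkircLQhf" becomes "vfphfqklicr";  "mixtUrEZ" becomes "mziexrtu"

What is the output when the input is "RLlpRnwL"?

rllwlnpr

The pattern: take characters alternately from the front and the back (1st, last, 2nd, 2nd-last, ...), then convert every letter to lowercase.
Starting from "RLlpRnwL": after the first operation, "RLLwlnpR"; after the second, "rllwlnpr".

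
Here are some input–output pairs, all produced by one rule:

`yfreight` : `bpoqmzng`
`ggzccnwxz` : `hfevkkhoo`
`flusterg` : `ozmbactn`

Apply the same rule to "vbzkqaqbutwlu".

ctebcjyiyshjd

What's happening: reverse the string, then shift every letter 8 places forward in the alphabet (wrapping around).
For "vbzkqaqbutwlu" the result is "ctebcjyiyshjd".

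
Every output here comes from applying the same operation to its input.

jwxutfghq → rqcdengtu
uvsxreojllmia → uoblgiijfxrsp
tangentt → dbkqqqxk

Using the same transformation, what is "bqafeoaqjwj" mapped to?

cblxngtgynx

The rule is to move the first 3 characters to the end (rotate left by 3), then shift every letter 3 places backward in the alphabet (wrapping around).
Working it through for "bqafeoaqjwj": intermediate "feoaqjwjbqa", final "cblxngtgynx".
(Check on "jwxutfghq": → "utfghqjwx" → "rqcdengtu" ✓)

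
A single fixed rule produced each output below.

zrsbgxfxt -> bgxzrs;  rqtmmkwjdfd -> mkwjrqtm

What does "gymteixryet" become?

eixrgymt

What's happening: delete the last 3 characters, then swap the front and back halves of the string.
Starting from "gymteixryet": after the first operation, "gymteixr"; after the second, "eixrgymt".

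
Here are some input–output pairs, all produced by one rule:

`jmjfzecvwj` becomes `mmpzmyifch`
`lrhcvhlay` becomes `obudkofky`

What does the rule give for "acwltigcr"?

What's happening: shift every letter 3 places forward in the alphabet (wrapping around), then take characters alternately from the front and the back (1st, last, 2nd, 2nd-last, ...).
So "acwltigcr" becomes "duffzjolw".

duffzjolw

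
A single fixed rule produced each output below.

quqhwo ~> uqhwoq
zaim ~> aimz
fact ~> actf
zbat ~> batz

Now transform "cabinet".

Each output is the input with this applied: move the first character to the end.
So "cabinet" becomes "abinetc".

abinetc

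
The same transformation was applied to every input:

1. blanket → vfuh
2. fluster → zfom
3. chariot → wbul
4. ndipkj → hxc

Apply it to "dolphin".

xifj

In each case the input is transformed by: shift every letter 6 places backward in the alphabet (wrapping around), then delete the last 3 characters.
For "dolphin" the result is "xifj".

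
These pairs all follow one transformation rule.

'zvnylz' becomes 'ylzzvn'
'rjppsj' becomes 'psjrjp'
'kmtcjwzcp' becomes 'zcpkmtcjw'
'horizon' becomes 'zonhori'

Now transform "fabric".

Each output is the input with this applied: move the last 3 characters to the front (rotate right by 3).
Applying that to "fabric" gives "ricfab".

ricfab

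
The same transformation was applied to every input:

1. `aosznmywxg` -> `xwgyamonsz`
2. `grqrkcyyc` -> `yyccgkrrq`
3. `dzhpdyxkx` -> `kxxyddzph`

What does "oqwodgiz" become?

igzdooqw

The transformation: move the last 2 characters to the front (rotate right by 2), then take characters alternately from the front and the back (1st, last, 2nd, 2nd-last, ...).
On "oqwodgiz": the first step gives "izoqwodg", and the second then gives "igzdooqw".
(Check on "aosznmywxg": → "xgaosznmyw" → "xwgyamonsz" ✓)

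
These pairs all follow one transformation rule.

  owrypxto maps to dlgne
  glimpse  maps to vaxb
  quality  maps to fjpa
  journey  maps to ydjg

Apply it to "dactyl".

Rule — delete the last 3 characters, then shift every letter 11 places backward in the alphabet (wrapping around).
"dactyl" → "spr".

spr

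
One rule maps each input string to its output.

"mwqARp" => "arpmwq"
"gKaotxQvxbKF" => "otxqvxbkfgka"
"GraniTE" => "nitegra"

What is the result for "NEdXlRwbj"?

Each output is the input with this applied: move the first 3 characters to the end (rotate left by 3), then convert every letter to lowercase.
"NEdXlRwbj" → "xlrwbjned".

xlrwbjned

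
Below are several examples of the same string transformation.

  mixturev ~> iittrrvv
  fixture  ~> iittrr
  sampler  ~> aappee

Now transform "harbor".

The transformation: keep every other character starting from the second (positions 2nd, 4th, 6th, ...), then double every character.
"harbor" → "abr" → "aabbrr".

aabbrr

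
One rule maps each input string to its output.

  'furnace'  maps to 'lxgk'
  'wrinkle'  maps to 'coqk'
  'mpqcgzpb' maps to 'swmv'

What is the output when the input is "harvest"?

nxkz

Each output is the input with this applied: keep every other character starting from the first (positions 1st, 3rd, 5th, ...), then shift every letter 6 places forward in the alphabet (wrapping around).
For "harvest", step one produces "hret"; step two turns that into "nxkz".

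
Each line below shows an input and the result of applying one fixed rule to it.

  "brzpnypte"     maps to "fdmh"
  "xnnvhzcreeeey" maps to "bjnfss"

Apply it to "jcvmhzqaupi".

qanod

Looking at the pairs, the operation is to shift every letter 12 places backward in the alphabet (wrapping around), then keep every other character starting from the second (positions 2nd, 4th, 6th, ...).
On "jcvmhzqaupi": the first step gives "xqjavneoidw", and the second then gives "qanod".
(Check on "brzpnypte": → "pfndbmdhs" → "fdmh" ✓)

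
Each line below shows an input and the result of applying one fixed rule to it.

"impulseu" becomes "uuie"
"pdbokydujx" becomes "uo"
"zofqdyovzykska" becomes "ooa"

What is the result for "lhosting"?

Each output is the input with this applied: sort the characters into reverse alphabetical order, then keep only the vowels.
Applying both steps to "lhosting": "tsonlihg", then "oi".

oi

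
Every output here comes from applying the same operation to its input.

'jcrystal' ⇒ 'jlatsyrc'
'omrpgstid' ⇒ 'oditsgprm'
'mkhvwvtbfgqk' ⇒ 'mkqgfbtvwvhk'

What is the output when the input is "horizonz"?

hznoziro

In each case the input is transformed by: reverse the string, then move the last character to the front.
Applying both steps to "horizonz": "znoziroh", then "hznoziro".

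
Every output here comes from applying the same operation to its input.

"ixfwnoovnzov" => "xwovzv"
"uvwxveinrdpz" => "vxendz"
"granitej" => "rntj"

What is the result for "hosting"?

otn

What's happening: keep every other character starting from the second (positions 2nd, 4th, 6th, ...).
So "hosting" becomes "otn".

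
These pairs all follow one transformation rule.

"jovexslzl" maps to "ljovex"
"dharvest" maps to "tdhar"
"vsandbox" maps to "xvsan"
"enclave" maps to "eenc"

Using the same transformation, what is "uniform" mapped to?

muni

What's happening: move the last character to the front, then delete the last 3 characters.
Doing the same to "uniform": "muni".
(Check on "enclave": → "eenclav" → "eenc" ✓)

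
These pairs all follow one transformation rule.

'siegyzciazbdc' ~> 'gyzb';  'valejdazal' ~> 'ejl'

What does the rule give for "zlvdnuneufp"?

The rule is to swap each adjacent pair of characters (1↔2, 3↔4, ...), then keep one character in every 3, starting at position 3 (positions 3rd, 6th, 9th, ...).
Working it through for "zlvdnuneufp": intermediate "lzdvunenfup", final "dnf".
(Check on "siegyzciazbdc": → "isgezyiczadbc" → "gyzb" ✓)

dnf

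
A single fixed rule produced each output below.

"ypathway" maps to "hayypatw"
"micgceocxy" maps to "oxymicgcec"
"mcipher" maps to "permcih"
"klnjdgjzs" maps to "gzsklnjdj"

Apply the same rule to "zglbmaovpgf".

In each case the input is transformed by: move the last 3 characters to the front (rotate right by 3), then swap the first and last characters.
For "zglbmaovpgf", step one produces "pgfzglbmaov"; step two turns that into "vgfzglbmaop".
(Check on "ypathway": → "wayypath" → "hayypatw" ✓)

vgfzglbmaop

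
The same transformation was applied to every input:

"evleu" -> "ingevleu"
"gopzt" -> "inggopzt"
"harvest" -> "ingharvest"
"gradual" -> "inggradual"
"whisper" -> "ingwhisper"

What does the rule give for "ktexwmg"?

The transformation: prepend "ing".
On "ktexwmg" that produces "ingktexwmg".

ingktexwmg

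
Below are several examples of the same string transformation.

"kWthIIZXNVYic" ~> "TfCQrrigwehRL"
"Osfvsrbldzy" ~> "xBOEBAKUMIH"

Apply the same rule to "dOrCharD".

In each case the input is transformed by: flip the case of every letter, then shift every letter 9 places forward in the alphabet (wrapping around).
Working it through for "dOrCharD": intermediate "DoRcHARd", final "MxAlQJAm".

MxAlQJAm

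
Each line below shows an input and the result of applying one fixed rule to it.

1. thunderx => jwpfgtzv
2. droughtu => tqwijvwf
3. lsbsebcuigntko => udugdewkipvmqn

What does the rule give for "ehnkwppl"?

Looking at the pairs, the operation is to move the first character to the end, then shift every letter 2 places forward in the alphabet (wrapping around).
"ehnkwppl" → "hnkwpple" → "jpmyrrng".

jpmyrrng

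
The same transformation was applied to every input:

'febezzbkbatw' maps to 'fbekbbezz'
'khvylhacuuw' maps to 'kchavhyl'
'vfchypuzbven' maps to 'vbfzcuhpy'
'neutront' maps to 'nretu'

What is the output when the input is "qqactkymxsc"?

qmqyakct

The pattern: delete the last 3 characters, then take characters alternately from the front and the back (1st, last, 2nd, 2nd-last, ...).
"qqactkymxsc" → "qqactkym" → "qmqyakct".
(Check on "febezzbkbatw": → "febezzbkb" → "fbekbbezz" ✓)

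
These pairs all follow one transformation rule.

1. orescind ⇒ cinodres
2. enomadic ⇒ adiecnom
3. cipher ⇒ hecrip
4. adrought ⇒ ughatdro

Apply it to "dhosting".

tindghos

The transformation: swap the first and last characters, then swap the front and back halves of the string.
"dhosting" → "ghostind" → "tindghos".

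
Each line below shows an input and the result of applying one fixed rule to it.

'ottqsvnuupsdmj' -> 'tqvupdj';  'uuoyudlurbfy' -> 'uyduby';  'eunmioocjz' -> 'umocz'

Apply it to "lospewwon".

In each case the input is transformed by: keep every other character starting from the second (positions 2nd, 4th, 6th, ...).
So "lospewwon" becomes "opwo".

opwo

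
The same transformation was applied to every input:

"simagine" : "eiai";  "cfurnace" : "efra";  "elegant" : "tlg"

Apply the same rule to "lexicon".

What's happening: move the last 2 characters to the front (rotate right by 2), then keep every other character starting from the second (positions 2nd, 4th, 6th, ...).
Starting from "lexicon": after the first operation, "onlexic"; after the second, "nei".

nei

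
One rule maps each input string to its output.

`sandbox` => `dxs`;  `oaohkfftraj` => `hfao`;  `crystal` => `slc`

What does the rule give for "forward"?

wdf

In each case the input is transformed by: keep one character in every 3, starting at position 1 (positions 1st, 4th, 7th, ...), then move the first character to the end.
Starting from "forward": after the first operation, "fwd"; after the second, "wdf".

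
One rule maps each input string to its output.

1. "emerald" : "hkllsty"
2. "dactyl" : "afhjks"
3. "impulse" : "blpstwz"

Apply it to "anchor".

hjouvy

The rule is to shift every letter 7 places forward in the alphabet (wrapping around), then sort the characters into alphabetical order.
"anchor" → "hujovy" → "hjouvy".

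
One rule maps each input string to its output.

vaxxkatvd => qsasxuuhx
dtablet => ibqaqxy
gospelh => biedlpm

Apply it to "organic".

kfzlodx

Rule — shift every letter 3 places backward in the alphabet (wrapping around), then move the last 3 characters to the front (rotate right by 3).
Working it through for "organic": intermediate "lodxkfz", final "kfzlodx".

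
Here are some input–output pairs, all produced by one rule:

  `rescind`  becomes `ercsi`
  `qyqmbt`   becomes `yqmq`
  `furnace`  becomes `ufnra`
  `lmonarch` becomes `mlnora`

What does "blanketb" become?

The rule is to delete the last 2 characters, then swap each adjacent pair of characters (1↔2, 3↔4, ...).
Working it through for "blanketb": intermediate "blanke", final "lbnaek".

lbnaek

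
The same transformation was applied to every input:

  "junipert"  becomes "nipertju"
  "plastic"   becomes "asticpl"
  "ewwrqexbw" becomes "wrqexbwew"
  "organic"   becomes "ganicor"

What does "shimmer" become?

immersh

Looking at the pairs, the operation is to move the first 2 characters to the end (rotate left by 2).
Doing the same to "shimmer": "immersh".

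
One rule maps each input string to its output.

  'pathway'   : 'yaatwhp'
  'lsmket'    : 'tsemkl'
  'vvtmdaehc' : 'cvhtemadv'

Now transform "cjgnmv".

vjmgnc

Looking at the pairs, the operation is to take characters alternately from the front and the back (1st, last, 2nd, 2nd-last, ...), then move the first character to the end.
Applying both steps to "cjgnmv": "cvjmgn", then "vjmgnc".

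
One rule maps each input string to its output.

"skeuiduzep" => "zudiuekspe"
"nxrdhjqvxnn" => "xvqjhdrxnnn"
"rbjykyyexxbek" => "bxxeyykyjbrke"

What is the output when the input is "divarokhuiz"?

uhkoravidzi

What's happening: reverse the string, then move the first 2 characters to the end (rotate left by 2).
Starting from "divarokhuiz": after the first operation, "ziuhkoravid"; after the second, "uhkoravidzi".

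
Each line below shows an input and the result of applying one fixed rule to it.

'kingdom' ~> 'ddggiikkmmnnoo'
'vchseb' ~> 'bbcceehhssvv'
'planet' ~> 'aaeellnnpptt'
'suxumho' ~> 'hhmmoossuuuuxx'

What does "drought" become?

In each case the input is transformed by: sort the characters into alphabetical order, then double every character.
"drought" → "dghortu" → "ddgghhoorrttuu".

ddgghhoorrttuu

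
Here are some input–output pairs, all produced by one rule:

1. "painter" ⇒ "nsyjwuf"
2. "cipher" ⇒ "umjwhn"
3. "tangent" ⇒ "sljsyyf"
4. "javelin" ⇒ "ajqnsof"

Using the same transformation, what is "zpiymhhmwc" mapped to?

ndrmmrbheu

Looking at the pairs, the operation is to move the first 2 characters to the end (rotate left by 2), then shift every letter 5 places forward in the alphabet (wrapping around).
Working it through for "zpiymhhmwc": intermediate "iymhhmwczp", final "ndrmmrbheu".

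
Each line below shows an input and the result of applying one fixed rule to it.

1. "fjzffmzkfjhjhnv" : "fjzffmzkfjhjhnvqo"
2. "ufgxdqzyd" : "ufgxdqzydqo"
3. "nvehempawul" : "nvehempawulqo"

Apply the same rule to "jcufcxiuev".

jcufcxiuevqo

What's happening: append "qo".
"jcufcxiuev" → "jcufcxiuevqo".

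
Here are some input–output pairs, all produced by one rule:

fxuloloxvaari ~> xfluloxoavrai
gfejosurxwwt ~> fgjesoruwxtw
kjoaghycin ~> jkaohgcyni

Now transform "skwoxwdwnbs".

ksowwxwdbns

The rule is to swap each adjacent pair of characters (1↔2, 3↔4, ...).
On "skwoxwdwnbs" that produces "ksowwxwdbns".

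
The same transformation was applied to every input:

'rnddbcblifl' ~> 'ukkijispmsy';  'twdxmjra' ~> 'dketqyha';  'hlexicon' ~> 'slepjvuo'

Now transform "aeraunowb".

lyhbuvdih

In each case the input is transformed by: move the first character to the end, then shift every letter 7 places forward in the alphabet (wrapping around).
So "aeraunowb" becomes "lyhbuvdih".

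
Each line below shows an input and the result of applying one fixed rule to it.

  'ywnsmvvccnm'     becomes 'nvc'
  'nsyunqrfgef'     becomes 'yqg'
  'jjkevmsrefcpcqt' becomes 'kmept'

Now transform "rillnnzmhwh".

lnh

Rule — keep one character in every 3, starting at position 3 (positions 3rd, 6th, 9th, ...).
"rillnnzmhwh" → "lnh".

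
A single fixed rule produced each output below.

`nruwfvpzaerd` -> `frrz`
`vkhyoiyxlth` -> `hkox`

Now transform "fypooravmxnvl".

Rule — keep one character in every 3, starting at position 2 (positions 2nd, 5th, 8th, ...), then sort the characters into alphabetical order.
Starting from "fypooravmxnvl": after the first operation, "yovn"; after the second, "novy".

novy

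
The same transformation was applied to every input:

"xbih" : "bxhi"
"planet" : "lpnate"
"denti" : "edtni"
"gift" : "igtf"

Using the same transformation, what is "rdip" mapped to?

drpi

The transformation: swap each adjacent pair of characters (1↔2, 3↔4, ...).
Applying that to "rdip" gives "drpi".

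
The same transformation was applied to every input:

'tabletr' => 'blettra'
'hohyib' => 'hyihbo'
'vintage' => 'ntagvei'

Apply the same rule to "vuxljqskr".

xljqskvru

In each case the input is transformed by: swap the first and last characters, then move the first 2 characters to the end (rotate left by 2).
On "vuxljqskr" that produces "xljqskvru".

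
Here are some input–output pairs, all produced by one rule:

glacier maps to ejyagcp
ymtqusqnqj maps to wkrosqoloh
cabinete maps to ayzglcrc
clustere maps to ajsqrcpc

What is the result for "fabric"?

dyzpga

The pattern: shift every letter 2 places backward in the alphabet (wrapping around).
For "fabric" the result is "dyzpga".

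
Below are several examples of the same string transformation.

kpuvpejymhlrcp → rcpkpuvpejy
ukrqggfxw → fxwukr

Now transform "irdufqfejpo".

jpoirduf

Each output is the input with this applied: move the last 3 characters to the front (rotate right by 3), then delete the last 3 characters.
"irdufqfejpo" → "jpoirdufqfe" → "jpoirduf".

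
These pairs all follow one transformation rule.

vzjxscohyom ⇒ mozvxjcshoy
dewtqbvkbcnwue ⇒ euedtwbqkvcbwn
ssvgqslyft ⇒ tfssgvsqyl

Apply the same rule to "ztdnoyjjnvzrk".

krtzndyojjvnz

Looking at the pairs, the operation is to move the last 2 characters to the front (rotate right by 2), then swap each adjacent pair of characters (1↔2, 3↔4, ...).
"ztdnoyjjnvzrk" → "rkztdnoyjjnvz" → "krtzndyojjvnz".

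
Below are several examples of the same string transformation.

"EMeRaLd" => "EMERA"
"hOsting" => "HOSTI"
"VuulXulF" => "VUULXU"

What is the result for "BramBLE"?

BRAMB

The transformation: delete the last 2 characters, then convert every letter to uppercase.
Applying both steps to "BramBLE": "BramB", then "BRAMB".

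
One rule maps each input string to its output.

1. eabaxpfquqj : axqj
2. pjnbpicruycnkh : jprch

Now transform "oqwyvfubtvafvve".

qvbav

The transformation: keep one character in every 3, starting at position 2 (positions 2nd, 5th, 8th, ...).
Doing the same to "oqwyvfubtvafvve": "qvbav".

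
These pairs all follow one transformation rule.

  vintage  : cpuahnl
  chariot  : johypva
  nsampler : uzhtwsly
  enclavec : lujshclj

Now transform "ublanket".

bishurla

The pattern: shift every letter 7 places forward in the alphabet (wrapping around).
Doing the same to "ublanket": "bishurla".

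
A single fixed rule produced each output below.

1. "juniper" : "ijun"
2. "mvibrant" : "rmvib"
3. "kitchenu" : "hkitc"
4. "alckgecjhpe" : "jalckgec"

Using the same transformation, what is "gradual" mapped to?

dgra

Rule — delete the last 3 characters, then move the last character to the front.
For "gradual", step one produces "grad"; step two turns that into "dgra".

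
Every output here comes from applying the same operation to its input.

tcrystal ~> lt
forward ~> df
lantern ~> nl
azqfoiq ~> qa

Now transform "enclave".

What's happening: move the first character to the end, then keep only the last 2 characters.
Working it through for "enclave": intermediate "nclavee", final "ee".

ee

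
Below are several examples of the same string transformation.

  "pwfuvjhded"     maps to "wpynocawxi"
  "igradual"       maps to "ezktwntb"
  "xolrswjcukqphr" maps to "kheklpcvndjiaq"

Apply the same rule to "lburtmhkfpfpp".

iunkmfadyiyie

The rule is to shift every letter 7 places backward in the alphabet (wrapping around), then swap the first and last characters.
Applying both steps to "lburtmhkfpfpp": "eunkmfadyiyii", then "iunkmfadyiyie".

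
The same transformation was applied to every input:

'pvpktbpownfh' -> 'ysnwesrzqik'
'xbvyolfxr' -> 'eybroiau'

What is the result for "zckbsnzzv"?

Rule — shift every letter 3 places forward in the alphabet (wrapping around), then delete the first character.
For "zckbsnzzv", step one produces "cfnevqccy"; step two turns that into "fnevqccy".

fnevqccy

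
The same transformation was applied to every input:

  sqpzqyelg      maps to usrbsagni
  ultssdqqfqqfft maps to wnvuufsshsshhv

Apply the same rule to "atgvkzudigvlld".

The pattern: shift every letter 2 places forward in the alphabet (wrapping around).
For "atgvkzudigvlld" the result is "cvixmbwfkixnnf".

cvixmbwfkixnnf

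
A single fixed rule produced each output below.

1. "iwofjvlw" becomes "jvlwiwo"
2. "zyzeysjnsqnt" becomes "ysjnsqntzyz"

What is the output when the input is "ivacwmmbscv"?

wmmbscviva

Each output is the input with this applied: move the first 3 characters to the end (rotate left by 3), then delete the first character.
Starting from "ivacwmmbscv": after the first operation, "cwmmbscviva"; after the second, "wmmbscviva".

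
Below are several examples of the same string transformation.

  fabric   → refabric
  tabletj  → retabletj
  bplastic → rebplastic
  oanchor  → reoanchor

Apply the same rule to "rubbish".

rerubbish

Each output is the input with this applied: prepend "re".
Applying that to "rubbish" gives "rerubbish".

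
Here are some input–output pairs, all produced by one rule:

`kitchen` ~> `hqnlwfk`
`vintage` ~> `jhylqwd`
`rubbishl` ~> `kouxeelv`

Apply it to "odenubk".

The rule is to shift every letter 3 places forward in the alphabet (wrapping around), then move the last 2 characters to the front (rotate right by 2).
On "odenubk": the first step gives "rghqxen", and the second then gives "enrghqx".
(Check on "vintage": → "ylqwdjh" → "jhylqwd" ✓)

enrghqx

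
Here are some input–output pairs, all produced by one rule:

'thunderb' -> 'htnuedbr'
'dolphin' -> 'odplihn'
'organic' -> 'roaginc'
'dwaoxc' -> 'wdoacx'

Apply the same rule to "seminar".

esimanr

Rule — swap each adjacent pair of characters (1↔2, 3↔4, ...).
Applying that to "seminar" gives "esimanr".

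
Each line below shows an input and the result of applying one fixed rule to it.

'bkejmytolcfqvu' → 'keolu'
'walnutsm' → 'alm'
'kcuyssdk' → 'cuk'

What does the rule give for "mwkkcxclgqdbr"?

What's happening: swap each adjacent pair of characters (1↔2, 3↔4, ...), then keep one character in every 3, starting at position 1 (positions 1st, 4th, 7th, ...).
Starting from "mwkkcxclgqdbr": after the first operation, "wmkkxclcqgbdr"; after the second, "wklgr".

wklgr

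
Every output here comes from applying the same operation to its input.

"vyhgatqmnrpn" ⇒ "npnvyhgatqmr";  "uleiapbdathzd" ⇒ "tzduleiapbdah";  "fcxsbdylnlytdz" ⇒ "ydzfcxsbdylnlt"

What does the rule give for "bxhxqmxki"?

The transformation: move the last 3 characters to the front (rotate right by 3), then swap the first and last characters.
For "bxhxqmxki", step one produces "xkibxhxqm"; step two turns that into "mkibxhxqx".

mkibxhxqx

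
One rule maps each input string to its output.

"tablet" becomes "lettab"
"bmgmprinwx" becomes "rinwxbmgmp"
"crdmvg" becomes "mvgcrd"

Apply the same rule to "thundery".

derythun

The transformation: swap the front and back halves of the string.
For "thundery" the result is "derythun".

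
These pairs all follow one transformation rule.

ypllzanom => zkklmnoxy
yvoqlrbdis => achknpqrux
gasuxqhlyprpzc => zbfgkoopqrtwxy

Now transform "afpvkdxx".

Rule — sort the characters into alphabetical order, then shift every letter 1 place backward in the alphabet (wrapping around).
On "afpvkdxx": the first step gives "adfkpvxx", and the second then gives "zcejouww".

zcejouww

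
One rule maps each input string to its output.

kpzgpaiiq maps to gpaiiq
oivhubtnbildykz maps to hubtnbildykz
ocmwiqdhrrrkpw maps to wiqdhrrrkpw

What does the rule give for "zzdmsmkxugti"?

msmkxugti

Rule — delete the first 3 characters.
So "zzdmsmkxugti" becomes "msmkxugti".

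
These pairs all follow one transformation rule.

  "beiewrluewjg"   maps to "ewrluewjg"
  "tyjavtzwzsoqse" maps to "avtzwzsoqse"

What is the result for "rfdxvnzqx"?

xvnzqx

Each output is the input with this applied: delete the first 3 characters.
So "rfdxvnzqx" becomes "xvnzqx".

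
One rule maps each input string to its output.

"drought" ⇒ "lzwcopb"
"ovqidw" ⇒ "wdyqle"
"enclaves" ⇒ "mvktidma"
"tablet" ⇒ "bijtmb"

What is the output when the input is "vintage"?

Each output is the input with this applied: shift every letter 8 places forward in the alphabet (wrapping around).
"vintage" → "dqvbiom".

dqvbiom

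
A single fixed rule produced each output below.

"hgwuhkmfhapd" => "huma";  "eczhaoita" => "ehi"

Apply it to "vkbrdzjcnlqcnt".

vrjln

Rule — keep one character in every 3, starting at position 1 (positions 1st, 4th, 7th, ...).
So "vkbrdzjcnlqcnt" becomes "vrjln".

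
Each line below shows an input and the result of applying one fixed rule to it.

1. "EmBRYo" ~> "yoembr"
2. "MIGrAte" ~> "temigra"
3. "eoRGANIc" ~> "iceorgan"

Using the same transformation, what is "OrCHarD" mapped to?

rdorcha

Rule — move the last 2 characters to the front (rotate right by 2), then convert every letter to lowercase.
For "OrCHarD", step one produces "rDOrCHa"; step two turns that into "rdorcha".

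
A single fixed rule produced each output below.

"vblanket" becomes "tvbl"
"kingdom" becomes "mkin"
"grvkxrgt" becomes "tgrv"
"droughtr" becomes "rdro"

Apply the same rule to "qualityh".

hqua

Each output is the input with this applied: move the first 3 characters to the end (rotate left by 3), then keep only the last 4 characters.
"qualityh" → "lityhqua" → "hqua".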